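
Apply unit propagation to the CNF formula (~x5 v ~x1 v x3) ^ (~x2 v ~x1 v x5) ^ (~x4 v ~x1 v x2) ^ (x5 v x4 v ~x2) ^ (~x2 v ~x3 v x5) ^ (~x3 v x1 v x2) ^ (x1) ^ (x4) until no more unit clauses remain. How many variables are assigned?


Unit propagation repeatedly assigns the literal in any unit clause, then simplifies.
Assignments in order: x1 = T, x4 = T, x2 = T, x5 = T, x3 = T.
No further unit clauses remain.
Total variables assigned = 5.

5


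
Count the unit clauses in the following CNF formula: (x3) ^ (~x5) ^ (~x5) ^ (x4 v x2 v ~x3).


A unit clause contains exactly one literal.
Unit clauses found: (x3), (~x5), (~x5).
Count = 3.

3


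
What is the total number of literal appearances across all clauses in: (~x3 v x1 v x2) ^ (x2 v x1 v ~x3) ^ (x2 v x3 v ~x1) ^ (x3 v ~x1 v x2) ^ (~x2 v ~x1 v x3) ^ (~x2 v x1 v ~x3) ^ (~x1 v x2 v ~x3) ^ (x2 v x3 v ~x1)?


Clause lengths: 3, 3, 3, 3, 3, 3, 3, 3.
Sum = 3 + 3 + 3 + 3 + 3 + 3 + 3 + 3 = 24.

24


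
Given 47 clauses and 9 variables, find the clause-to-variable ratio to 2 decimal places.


Clause-to-variable ratio = clauses / variables.
47 / 9 = 5.22.

5.22


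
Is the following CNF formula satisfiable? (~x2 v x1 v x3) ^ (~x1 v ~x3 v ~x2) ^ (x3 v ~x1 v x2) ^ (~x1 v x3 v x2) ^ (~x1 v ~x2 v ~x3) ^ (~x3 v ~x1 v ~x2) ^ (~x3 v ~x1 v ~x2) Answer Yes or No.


Check all 8 possible truth assignments.
Number of satisfying assignments found: 5.
The formula is satisfiable.

Yes


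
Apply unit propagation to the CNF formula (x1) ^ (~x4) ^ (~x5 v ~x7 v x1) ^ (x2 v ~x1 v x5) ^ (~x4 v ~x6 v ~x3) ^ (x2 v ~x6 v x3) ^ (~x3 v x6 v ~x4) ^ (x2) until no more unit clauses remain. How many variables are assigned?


Unit propagation repeatedly assigns the literal in any unit clause, then simplifies.
Assignments in order: x1 = T, x4 = F, x2 = T.
No further unit clauses remain.
Total variables assigned = 3.

3


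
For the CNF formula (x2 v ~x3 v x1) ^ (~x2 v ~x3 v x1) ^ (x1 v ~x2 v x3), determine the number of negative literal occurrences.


Scan each clause for negated literals.
Clause 1: 1 negative; Clause 2: 2 negative; Clause 3: 1 negative.
Total negative literal occurrences = 4.

4


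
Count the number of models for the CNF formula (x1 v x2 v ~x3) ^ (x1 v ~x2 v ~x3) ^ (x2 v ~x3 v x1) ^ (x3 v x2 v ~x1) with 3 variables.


Enumerate all 8 truth assignments over 3 variables.
Test each against every clause.
Satisfying assignments found: 5.

5


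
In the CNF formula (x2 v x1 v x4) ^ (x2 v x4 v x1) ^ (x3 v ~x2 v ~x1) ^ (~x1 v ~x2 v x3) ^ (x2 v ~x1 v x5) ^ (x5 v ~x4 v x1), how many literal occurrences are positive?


Scan each clause for unnegated literals.
Clause 1: 3 positive; Clause 2: 3 positive; Clause 3: 1 positive; Clause 4: 1 positive; Clause 5: 2 positive; Clause 6: 2 positive.
Total positive literal occurrences = 12.

12


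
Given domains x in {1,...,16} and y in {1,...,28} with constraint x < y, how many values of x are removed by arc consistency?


For the constraint x < y, x needs a supporting value in y's domain.
x can be at most 27 (one less than y's maximum).
Valid x values from domain: 16 out of 16.
Pruned = 16 - 16 = 0.

0


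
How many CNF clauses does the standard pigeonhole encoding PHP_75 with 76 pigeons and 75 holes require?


The PHP encoding has two parts:
1) At-least-one-hole clauses: 76 (one per pigeon, each with 75 literals).
2) At-most-one-pigeon-per-hole clauses: 75 holes * C(76,2) = 75 * 2850 = 213750.
Total clauses = 76 + 213750 = 213826.

213826


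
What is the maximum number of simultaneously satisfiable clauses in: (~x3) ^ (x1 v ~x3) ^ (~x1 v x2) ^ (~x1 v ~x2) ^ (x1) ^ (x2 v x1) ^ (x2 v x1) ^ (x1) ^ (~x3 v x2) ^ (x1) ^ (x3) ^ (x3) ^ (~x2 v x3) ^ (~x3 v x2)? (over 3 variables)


Enumerate all 8 truth assignments.
For each, count how many of the 14 clauses are satisfied.
The formula is not fully satisfiable, so the maximum is below 14.
Maximum simultaneously satisfiable clauses = 12.

12


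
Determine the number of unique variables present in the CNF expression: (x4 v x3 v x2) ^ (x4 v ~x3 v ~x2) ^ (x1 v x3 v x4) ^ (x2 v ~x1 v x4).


Identify each distinct variable in the formula.
Variables found: x1, x2, x3, x4.
Total distinct variables = 4.

4


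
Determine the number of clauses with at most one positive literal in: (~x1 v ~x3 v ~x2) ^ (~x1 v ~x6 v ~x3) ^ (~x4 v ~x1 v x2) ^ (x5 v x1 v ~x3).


A Horn clause has at most one positive literal.
Clause 1: 0 positive lit(s) -> Horn
Clause 2: 0 positive lit(s) -> Horn
Clause 3: 1 positive lit(s) -> Horn
Clause 4: 2 positive lit(s) -> not Horn
Total Horn clauses = 3.

3


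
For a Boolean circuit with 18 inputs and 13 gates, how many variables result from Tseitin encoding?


The Tseitin transformation introduces one auxiliary variable per gate.
Total variables = inputs + gates = 18 + 13 = 31.

31


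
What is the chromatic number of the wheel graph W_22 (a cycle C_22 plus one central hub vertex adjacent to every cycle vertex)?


W_22 consists of the cycle C_22 together with a hub vertex adjacent to every cycle vertex.
The cycle C_22 needs 2 colors (even cycle -> 2).
The hub is adjacent to every cycle vertex, so it must receive a new color distinct from all of them.
Chromatic number = 2 + 1 = 3.

3


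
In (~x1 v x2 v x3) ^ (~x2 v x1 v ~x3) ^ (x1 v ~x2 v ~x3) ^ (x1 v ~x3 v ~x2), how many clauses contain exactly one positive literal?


A definite clause has exactly one positive literal.
Clause 1: 2 positive -> not definite
Clause 2: 1 positive -> definite
Clause 3: 1 positive -> definite
Clause 4: 1 positive -> definite
Definite clause count = 3.

3


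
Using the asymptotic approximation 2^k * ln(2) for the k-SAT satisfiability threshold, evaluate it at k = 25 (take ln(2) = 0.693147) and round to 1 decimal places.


Using the asymptotic formula: threshold ~ 2^k * ln(2).
2^25 = 33554432.
33554432 * 0.693147 = 23258153.9.

23258153.9


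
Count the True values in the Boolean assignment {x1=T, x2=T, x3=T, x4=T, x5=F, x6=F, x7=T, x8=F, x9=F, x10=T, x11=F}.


The weight is the number of variables assigned True.
True variables: x1, x2, x3, x4, x7, x10.
Weight = 6.

6


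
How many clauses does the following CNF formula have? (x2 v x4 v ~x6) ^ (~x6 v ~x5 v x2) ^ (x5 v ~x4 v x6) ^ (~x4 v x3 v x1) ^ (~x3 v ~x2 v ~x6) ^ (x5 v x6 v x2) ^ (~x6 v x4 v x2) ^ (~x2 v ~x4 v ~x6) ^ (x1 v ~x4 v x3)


Each group enclosed in parentheses joined by ^ is one clause.
Counting the conjuncts: 9 clauses.

9


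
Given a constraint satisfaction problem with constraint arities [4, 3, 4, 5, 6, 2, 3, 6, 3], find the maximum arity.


The arities are: 4, 3, 4, 5, 6, 2, 3, 6, 3.
Scan for the maximum value.
Maximum arity = 6.

6


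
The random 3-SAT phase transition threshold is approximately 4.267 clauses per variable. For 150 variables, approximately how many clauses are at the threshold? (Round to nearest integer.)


The 3-SAT phase transition occurs at approximately 4.267 clauses per variable.
m = 4.267 * 150 = 640.05.
Rounded to nearest integer: 640.

640


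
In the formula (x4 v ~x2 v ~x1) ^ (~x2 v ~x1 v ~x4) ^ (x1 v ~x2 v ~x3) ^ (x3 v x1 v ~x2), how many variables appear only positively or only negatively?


A pure literal appears in only one polarity across all clauses.
Pure literals: x2 (negative only).
Count = 1.

1


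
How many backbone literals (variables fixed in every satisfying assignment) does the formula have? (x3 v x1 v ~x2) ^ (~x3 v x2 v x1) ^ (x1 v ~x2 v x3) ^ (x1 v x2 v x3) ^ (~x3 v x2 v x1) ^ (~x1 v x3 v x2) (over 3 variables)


Find all satisfying assignments: 4 model(s).
Check which variables have the same value in every model.
No variable is fixed across all models.
Backbone size = 0.

0


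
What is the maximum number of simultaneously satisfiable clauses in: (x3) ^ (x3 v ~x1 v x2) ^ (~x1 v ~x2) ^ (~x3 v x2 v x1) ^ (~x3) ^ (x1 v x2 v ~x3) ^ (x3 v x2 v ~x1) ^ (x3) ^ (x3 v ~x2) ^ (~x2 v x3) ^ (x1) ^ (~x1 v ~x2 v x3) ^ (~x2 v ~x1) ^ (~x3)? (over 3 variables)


Enumerate all 8 truth assignments.
For each, count how many of the 14 clauses are satisfied.
The formula is not fully satisfiable, so the maximum is below 14.
Maximum simultaneously satisfiable clauses = 12.

12


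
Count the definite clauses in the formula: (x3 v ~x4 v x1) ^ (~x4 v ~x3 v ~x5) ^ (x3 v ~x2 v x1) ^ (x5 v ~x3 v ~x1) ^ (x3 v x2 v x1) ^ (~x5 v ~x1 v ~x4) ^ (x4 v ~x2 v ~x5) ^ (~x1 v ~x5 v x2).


A definite clause has exactly one positive literal.
Clause 1: 2 positive -> not definite
Clause 2: 0 positive -> not definite
Clause 3: 2 positive -> not definite
Clause 4: 1 positive -> definite
Clause 5: 3 positive -> not definite
Clause 6: 0 positive -> not definite
Clause 7: 1 positive -> definite
Clause 8: 1 positive -> definite
Definite clause count = 3.

3


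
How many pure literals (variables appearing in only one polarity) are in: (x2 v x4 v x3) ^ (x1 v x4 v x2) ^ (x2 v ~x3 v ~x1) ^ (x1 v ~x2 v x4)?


A pure literal appears in only one polarity across all clauses.
Pure literals: x4 (positive only).
Count = 1.

1


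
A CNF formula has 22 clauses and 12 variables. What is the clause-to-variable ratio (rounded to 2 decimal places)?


Clause-to-variable ratio = clauses / variables.
22 / 12 = 1.83.

1.83


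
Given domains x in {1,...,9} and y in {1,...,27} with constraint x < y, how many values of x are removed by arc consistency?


For the constraint x < y, x needs a supporting value in y's domain.
x can be at most 26 (one less than y's maximum).
Valid x values from domain: 9 out of 9.
Pruned = 9 - 9 = 0.

0


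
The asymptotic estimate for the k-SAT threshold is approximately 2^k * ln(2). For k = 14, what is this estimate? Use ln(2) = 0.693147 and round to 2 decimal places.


Using the asymptotic formula: threshold ~ 2^k * ln(2).
2^14 = 16384.
16384 * 0.693147 = 11356.52.

11356.52


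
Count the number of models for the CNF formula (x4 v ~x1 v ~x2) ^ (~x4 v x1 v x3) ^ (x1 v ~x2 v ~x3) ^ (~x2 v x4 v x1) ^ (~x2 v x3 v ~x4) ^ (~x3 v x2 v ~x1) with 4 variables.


Enumerate all 16 truth assignments over 4 variables.
Test each against every clause.
Satisfying assignments found: 6.

6


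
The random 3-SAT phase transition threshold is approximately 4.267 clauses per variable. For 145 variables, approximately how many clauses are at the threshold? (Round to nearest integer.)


The 3-SAT phase transition occurs at approximately 4.267 clauses per variable.
m = 4.267 * 145 = 618.715.
Rounded to nearest integer: 619.

619


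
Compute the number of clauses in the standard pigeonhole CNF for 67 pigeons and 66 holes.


The PHP encoding has two parts:
1) At-least-one-hole clauses: 67 (one per pigeon, each with 66 literals).
2) At-most-one-pigeon-per-hole clauses: 66 holes * C(67,2) = 66 * 2211 = 145926.
Total clauses = 67 + 145926 = 145993.

145993


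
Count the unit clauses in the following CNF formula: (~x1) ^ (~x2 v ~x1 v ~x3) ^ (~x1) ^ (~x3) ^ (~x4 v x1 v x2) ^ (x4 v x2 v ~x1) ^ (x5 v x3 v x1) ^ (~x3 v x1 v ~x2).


A unit clause contains exactly one literal.
Unit clauses found: (~x1), (~x1), (~x3).
Count = 3.

3


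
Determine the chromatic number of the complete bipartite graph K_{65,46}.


K_{65,46} is bipartite by definition: the two parts are independent sets, with every edge crossing between them.
Color all vertices in one part with color 1 and all vertices in the other part with color 2.
Since the graph has at least one edge, one color does not suffice.
Chromatic number = 2.

2


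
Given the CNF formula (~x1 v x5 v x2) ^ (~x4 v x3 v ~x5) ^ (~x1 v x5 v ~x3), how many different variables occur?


Identify each distinct variable in the formula.
Variables found: x1, x2, x3, x4, x5.
Total distinct variables = 5.

5


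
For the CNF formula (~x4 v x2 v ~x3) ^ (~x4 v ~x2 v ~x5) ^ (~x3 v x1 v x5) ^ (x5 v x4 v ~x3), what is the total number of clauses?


Each group enclosed in parentheses joined by ^ is one clause.
Counting the conjuncts: 4 clauses.

4


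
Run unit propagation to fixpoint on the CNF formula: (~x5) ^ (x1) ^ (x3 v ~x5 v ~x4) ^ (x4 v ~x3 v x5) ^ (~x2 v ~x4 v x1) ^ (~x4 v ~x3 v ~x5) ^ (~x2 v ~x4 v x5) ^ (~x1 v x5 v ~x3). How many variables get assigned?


Unit propagation repeatedly assigns the literal in any unit clause, then simplifies.
Assignments in order: x5 = F, x1 = T, x3 = F.
No further unit clauses remain.
Total variables assigned = 3.

3


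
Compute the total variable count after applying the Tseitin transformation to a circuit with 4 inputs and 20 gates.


The Tseitin transformation introduces one auxiliary variable per gate.
Total variables = inputs + gates = 4 + 20 = 24.

24


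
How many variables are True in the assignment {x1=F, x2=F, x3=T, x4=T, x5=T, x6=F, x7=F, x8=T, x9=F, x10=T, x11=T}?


The weight is the number of variables assigned True.
True variables: x3, x4, x5, x8, x10, x11.
Weight = 6.

6


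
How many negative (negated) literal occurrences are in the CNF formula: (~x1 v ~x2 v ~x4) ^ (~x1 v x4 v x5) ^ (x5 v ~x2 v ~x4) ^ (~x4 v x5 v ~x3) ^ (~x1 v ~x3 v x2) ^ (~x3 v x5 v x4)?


Scan each clause for negated literals.
Clause 1: 3 negative; Clause 2: 1 negative; Clause 3: 2 negative; Clause 4: 2 negative; Clause 5: 2 negative; Clause 6: 1 negative.
Total negative literal occurrences = 11.

11


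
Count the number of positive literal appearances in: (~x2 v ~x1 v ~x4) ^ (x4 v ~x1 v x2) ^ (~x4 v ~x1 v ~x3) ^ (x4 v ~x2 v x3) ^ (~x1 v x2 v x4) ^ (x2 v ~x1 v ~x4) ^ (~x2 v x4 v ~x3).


Scan each clause for unnegated literals.
Clause 1: 0 positive; Clause 2: 2 positive; Clause 3: 0 positive; Clause 4: 2 positive; Clause 5: 2 positive; Clause 6: 1 positive; Clause 7: 1 positive.
Total positive literal occurrences = 8.

8


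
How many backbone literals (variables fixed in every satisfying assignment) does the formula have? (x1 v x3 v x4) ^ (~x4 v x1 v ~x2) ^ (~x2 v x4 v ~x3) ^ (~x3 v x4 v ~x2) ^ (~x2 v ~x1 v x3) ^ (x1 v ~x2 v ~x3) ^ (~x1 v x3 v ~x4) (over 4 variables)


Find all satisfying assignments: 7 model(s).
Check which variables have the same value in every model.
No variable is fixed across all models.
Backbone size = 0.

0


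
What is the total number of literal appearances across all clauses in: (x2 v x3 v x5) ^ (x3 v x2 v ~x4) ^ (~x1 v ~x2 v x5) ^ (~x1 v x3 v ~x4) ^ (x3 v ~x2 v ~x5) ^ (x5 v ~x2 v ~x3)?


Clause lengths: 3, 3, 3, 3, 3, 3.
Sum = 3 + 3 + 3 + 3 + 3 + 3 = 18.

18


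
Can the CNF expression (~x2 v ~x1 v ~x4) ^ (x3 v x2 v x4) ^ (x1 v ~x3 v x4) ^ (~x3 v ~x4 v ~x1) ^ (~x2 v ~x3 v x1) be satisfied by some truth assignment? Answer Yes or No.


Check all 16 possible truth assignments.
Number of satisfying assignments found: 8.
The formula is satisfiable.

Yes


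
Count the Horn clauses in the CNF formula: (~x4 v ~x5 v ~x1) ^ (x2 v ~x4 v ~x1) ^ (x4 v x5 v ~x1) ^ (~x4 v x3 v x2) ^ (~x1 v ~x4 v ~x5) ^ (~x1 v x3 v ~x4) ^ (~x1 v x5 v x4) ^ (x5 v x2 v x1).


A Horn clause has at most one positive literal.
Clause 1: 0 positive lit(s) -> Horn
Clause 2: 1 positive lit(s) -> Horn
Clause 3: 2 positive lit(s) -> not Horn
Clause 4: 2 positive lit(s) -> not Horn
Clause 5: 0 positive lit(s) -> Horn
Clause 6: 1 positive lit(s) -> Horn
Clause 7: 2 positive lit(s) -> not Horn
Clause 8: 3 positive lit(s) -> not Horn
Total Horn clauses = 4.

4


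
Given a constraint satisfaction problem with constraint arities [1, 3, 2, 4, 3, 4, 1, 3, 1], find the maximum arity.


The arities are: 1, 3, 2, 4, 3, 4, 1, 3, 1.
Scan for the maximum value.
Maximum arity = 4.

4


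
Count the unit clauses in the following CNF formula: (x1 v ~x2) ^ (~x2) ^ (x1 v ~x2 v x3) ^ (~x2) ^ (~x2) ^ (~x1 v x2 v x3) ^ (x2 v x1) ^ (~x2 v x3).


A unit clause contains exactly one literal.
Unit clauses found: (~x2), (~x2), (~x2).
Count = 3.

3


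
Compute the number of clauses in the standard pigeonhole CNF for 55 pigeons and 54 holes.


The PHP encoding has two parts:
1) At-least-one-hole clauses: 55 (one per pigeon, each with 54 literals).
2) At-most-one-pigeon-per-hole clauses: 54 holes * C(55,2) = 54 * 1485 = 80190.
Total clauses = 55 + 80190 = 80245.

80245


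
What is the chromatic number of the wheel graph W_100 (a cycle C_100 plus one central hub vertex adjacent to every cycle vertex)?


W_100 consists of the cycle C_100 together with a hub vertex adjacent to every cycle vertex.
The cycle C_100 needs 2 colors (even cycle -> 2).
The hub is adjacent to every cycle vertex, so it must receive a new color distinct from all of them.
Chromatic number = 2 + 1 = 3.

3


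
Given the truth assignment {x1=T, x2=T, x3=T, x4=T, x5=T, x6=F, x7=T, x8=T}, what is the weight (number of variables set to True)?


The weight is the number of variables assigned True.
True variables: x1, x2, x3, x4, x5, x7, x8.
Weight = 7.

7


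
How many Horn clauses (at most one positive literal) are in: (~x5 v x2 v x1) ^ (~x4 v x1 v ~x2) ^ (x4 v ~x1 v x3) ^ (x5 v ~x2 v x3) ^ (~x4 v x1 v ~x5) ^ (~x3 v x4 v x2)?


A Horn clause has at most one positive literal.
Clause 1: 2 positive lit(s) -> not Horn
Clause 2: 1 positive lit(s) -> Horn
Clause 3: 2 positive lit(s) -> not Horn
Clause 4: 2 positive lit(s) -> not Horn
Clause 5: 1 positive lit(s) -> Horn
Clause 6: 2 positive lit(s) -> not Horn
Total Horn clauses = 2.

2


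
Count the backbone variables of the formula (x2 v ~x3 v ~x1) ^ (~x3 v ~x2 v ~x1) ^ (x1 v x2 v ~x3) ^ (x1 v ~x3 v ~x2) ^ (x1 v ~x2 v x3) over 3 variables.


Find all satisfying assignments: 3 model(s).
Check which variables have the same value in every model.
Fixed variables: x3=F.
Backbone size = 1.

1


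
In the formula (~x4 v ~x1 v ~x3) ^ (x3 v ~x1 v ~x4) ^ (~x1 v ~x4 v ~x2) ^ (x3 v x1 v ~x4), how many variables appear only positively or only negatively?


A pure literal appears in only one polarity across all clauses.
Pure literals: x2 (negative only), x4 (negative only).
Count = 2.

2


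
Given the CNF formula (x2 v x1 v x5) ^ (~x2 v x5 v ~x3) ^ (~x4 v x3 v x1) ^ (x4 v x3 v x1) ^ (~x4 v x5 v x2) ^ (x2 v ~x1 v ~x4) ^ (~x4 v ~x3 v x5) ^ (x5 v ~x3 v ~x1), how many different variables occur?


Identify each distinct variable in the formula.
Variables found: x1, x2, x3, x4, x5.
Total distinct variables = 5.

5


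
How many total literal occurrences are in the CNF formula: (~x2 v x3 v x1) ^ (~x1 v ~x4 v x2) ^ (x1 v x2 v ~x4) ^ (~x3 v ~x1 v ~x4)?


Clause lengths: 3, 3, 3, 3.
Sum = 3 + 3 + 3 + 3 = 12.

12


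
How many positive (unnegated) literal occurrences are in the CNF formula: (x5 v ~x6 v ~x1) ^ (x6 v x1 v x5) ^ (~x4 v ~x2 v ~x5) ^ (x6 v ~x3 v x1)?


Scan each clause for unnegated literals.
Clause 1: 1 positive; Clause 2: 3 positive; Clause 3: 0 positive; Clause 4: 2 positive.
Total positive literal occurrences = 6.

6


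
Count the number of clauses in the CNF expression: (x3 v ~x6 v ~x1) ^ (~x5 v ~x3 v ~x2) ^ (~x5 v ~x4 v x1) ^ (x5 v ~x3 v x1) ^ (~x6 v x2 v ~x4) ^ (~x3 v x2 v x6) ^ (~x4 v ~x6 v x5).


Each group enclosed in parentheses joined by ^ is one clause.
Counting the conjuncts: 7 clauses.

7


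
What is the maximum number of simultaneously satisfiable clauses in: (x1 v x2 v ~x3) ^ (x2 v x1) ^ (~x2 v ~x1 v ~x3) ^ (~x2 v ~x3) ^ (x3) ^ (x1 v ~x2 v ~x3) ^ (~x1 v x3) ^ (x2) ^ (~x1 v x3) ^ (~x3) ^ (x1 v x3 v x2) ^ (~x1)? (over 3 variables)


Enumerate all 8 truth assignments.
For each, count how many of the 12 clauses are satisfied.
The formula is not fully satisfiable, so the maximum is below 12.
Maximum simultaneously satisfiable clauses = 11.

11


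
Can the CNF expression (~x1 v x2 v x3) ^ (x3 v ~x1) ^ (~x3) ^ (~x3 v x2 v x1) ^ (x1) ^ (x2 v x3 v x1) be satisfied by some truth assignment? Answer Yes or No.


Check all 8 possible truth assignments.
Number of satisfying assignments found: 0.
The formula is unsatisfiable.

No


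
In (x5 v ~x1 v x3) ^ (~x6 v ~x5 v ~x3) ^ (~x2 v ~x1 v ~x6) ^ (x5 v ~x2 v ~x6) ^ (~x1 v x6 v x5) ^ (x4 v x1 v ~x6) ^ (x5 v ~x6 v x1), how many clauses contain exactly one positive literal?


A definite clause has exactly one positive literal.
Clause 1: 2 positive -> not definite
Clause 2: 0 positive -> not definite
Clause 3: 0 positive -> not definite
Clause 4: 1 positive -> definite
Clause 5: 2 positive -> not definite
Clause 6: 2 positive -> not definite
Clause 7: 2 positive -> not definite
Definite clause count = 1.

1


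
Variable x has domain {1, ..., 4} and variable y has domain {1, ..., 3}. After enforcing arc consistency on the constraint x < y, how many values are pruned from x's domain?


For the constraint x < y, x needs a supporting value in y's domain.
x can be at most 2 (one less than y's maximum).
Valid x values from domain: 2 out of 4.
Pruned = 4 - 2 = 2.

2


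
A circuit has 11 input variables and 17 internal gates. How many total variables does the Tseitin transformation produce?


The Tseitin transformation introduces one auxiliary variable per gate.
Total variables = inputs + gates = 11 + 17 = 28.

28


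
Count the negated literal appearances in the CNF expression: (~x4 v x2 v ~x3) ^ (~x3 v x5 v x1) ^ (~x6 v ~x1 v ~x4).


Scan each clause for negated literals.
Clause 1: 2 negative; Clause 2: 1 negative; Clause 3: 3 negative.
Total negative literal occurrences = 6.

6


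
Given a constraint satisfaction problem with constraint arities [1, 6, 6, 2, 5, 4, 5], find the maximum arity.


The arities are: 1, 6, 6, 2, 5, 4, 5.
Scan for the maximum value.
Maximum arity = 6.

6


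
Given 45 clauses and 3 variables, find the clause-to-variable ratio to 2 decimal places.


Clause-to-variable ratio = clauses / variables.
45 / 3 = 15.0.

15.0


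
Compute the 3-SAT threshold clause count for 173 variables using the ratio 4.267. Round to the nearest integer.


The 3-SAT phase transition occurs at approximately 4.267 clauses per variable.
m = 4.267 * 173 = 738.191.
Rounded to nearest integer: 738.

738


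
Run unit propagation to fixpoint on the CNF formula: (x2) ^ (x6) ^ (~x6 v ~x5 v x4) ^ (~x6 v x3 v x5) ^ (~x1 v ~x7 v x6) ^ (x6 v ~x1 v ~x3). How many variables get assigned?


Unit propagation repeatedly assigns the literal in any unit clause, then simplifies.
Assignments in order: x2 = T, x6 = T.
No further unit clauses remain.
Total variables assigned = 2.

2


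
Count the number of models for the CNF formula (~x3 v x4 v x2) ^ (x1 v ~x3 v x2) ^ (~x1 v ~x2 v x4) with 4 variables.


Enumerate all 16 truth assignments over 4 variables.
Test each against every clause.
Satisfying assignments found: 11.

11


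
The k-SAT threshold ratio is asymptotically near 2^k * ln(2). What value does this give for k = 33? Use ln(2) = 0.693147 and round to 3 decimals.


Using the asymptotic formula: threshold ~ 2^k * ln(2).
2^33 = 8589934592.
8589934592 * 0.693147 = 5954087392.641.

5954087392.641


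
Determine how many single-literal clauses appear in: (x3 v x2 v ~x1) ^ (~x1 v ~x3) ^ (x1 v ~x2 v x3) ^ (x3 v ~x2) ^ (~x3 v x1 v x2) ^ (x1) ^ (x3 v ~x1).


A unit clause contains exactly one literal.
Unit clauses found: (x1).
Count = 1.

1


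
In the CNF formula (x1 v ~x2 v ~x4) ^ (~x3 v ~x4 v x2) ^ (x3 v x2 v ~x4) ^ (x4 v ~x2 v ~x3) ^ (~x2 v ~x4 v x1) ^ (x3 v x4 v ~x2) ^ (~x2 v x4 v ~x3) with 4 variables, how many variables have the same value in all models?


Find all satisfying assignments: 6 model(s).
Check which variables have the same value in every model.
No variable is fixed across all models.
Backbone size = 0.

0


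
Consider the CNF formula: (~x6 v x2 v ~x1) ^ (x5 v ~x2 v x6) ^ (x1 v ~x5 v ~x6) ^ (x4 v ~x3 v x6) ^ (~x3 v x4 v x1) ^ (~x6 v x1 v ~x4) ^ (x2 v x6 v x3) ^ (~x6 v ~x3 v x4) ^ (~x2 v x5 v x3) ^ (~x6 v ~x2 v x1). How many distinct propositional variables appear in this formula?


Identify each distinct variable in the formula.
Variables found: x1, x2, x3, x4, x5, x6.
Total distinct variables = 6.

6


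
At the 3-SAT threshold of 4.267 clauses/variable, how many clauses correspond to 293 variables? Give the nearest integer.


The 3-SAT phase transition occurs at approximately 4.267 clauses per variable.
m = 4.267 * 293 = 1250.231.
Rounded to nearest integer: 1250.

1250


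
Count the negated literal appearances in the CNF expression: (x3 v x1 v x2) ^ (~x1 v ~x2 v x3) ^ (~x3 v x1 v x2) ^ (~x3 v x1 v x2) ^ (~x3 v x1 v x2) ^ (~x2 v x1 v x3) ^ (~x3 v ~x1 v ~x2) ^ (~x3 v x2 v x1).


Scan each clause for negated literals.
Clause 1: 0 negative; Clause 2: 2 negative; Clause 3: 1 negative; Clause 4: 1 negative; Clause 5: 1 negative; Clause 6: 1 negative; Clause 7: 3 negative; Clause 8: 1 negative.
Total negative literal occurrences = 10.

10


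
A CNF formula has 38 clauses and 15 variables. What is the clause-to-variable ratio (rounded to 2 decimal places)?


Clause-to-variable ratio = clauses / variables.
38 / 15 = 2.53.

2.53


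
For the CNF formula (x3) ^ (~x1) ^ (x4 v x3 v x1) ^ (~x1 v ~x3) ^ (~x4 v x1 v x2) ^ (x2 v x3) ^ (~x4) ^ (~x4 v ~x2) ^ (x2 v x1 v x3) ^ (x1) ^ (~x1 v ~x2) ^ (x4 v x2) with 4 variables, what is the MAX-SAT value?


Enumerate all 16 truth assignments.
For each, count how many of the 12 clauses are satisfied.
The formula is not fully satisfiable, so the maximum is below 12.
Maximum simultaneously satisfiable clauses = 11.

11


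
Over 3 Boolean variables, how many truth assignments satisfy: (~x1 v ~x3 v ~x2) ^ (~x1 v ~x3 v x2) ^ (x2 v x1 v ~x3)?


Enumerate all 8 truth assignments over 3 variables.
Test each against every clause.
Satisfying assignments found: 5.

5


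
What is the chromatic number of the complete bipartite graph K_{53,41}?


K_{53,41} is bipartite by definition: the two parts are independent sets, with every edge crossing between them.
Color all vertices in one part with color 1 and all vertices in the other part with color 2.
Since the graph has at least one edge, one color does not suffice.
Chromatic number = 2.

2


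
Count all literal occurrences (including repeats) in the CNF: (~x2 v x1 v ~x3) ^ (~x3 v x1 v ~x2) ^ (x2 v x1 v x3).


Clause lengths: 3, 3, 3.
Sum = 3 + 3 + 3 = 9.

9


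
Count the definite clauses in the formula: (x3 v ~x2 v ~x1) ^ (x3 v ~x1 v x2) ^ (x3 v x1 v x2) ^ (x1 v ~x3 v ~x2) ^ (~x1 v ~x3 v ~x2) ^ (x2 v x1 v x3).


A definite clause has exactly one positive literal.
Clause 1: 1 positive -> definite
Clause 2: 2 positive -> not definite
Clause 3: 3 positive -> not definite
Clause 4: 1 positive -> definite
Clause 5: 0 positive -> not definite
Clause 6: 3 positive -> not definite
Definite clause count = 2.

2


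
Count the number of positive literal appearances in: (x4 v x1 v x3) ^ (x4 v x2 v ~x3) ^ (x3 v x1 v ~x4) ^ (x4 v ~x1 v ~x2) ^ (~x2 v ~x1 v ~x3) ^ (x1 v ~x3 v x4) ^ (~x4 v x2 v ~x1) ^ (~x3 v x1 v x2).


Scan each clause for unnegated literals.
Clause 1: 3 positive; Clause 2: 2 positive; Clause 3: 2 positive; Clause 4: 1 positive; Clause 5: 0 positive; Clause 6: 2 positive; Clause 7: 1 positive; Clause 8: 2 positive.
Total positive literal occurrences = 13.

13


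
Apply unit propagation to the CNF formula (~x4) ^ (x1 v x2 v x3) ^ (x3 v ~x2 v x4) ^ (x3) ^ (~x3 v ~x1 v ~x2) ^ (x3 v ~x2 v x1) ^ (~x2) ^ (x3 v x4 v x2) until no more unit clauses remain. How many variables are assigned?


Unit propagation repeatedly assigns the literal in any unit clause, then simplifies.
Assignments in order: x4 = F, x3 = T, x2 = F.
No further unit clauses remain.
Total variables assigned = 3.

3


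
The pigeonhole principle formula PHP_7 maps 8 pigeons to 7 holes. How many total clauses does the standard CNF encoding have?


The PHP encoding has two parts:
1) At-least-one-hole clauses: 8 (one per pigeon, each with 7 literals).
2) At-most-one-pigeon-per-hole clauses: 7 holes * C(8,2) = 7 * 28 = 196.
Total clauses = 8 + 196 = 204.

204


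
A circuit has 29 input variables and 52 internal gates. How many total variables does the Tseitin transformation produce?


The Tseitin transformation introduces one auxiliary variable per gate.
Total variables = inputs + gates = 29 + 52 = 81.

81


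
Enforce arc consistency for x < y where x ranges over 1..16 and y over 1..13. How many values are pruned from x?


For the constraint x < y, x needs a supporting value in y's domain.
x can be at most 12 (one less than y's maximum).
Valid x values from domain: 12 out of 16.
Pruned = 16 - 12 = 4.

4


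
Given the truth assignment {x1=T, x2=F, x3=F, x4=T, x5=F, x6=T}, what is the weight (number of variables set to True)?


The weight is the number of variables assigned True.
True variables: x1, x4, x6.
Weight = 3.

3


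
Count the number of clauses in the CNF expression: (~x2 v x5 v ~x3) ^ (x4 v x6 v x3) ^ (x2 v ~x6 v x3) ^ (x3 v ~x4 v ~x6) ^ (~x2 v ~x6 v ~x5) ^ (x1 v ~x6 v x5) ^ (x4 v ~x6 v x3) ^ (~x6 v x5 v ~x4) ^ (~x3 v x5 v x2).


Each group enclosed in parentheses joined by ^ is one clause.
Counting the conjuncts: 9 clauses.

9


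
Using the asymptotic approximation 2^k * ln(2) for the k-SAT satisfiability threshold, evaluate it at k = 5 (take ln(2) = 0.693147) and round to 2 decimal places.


Using the asymptotic formula: threshold ~ 2^k * ln(2).
2^5 = 32.
32 * 0.693147 = 22.18.

22.18


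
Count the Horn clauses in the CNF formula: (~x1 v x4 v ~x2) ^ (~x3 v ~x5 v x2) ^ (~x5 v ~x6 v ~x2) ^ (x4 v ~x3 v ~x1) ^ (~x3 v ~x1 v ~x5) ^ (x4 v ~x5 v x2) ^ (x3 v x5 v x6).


A Horn clause has at most one positive literal.
Clause 1: 1 positive lit(s) -> Horn
Clause 2: 1 positive lit(s) -> Horn
Clause 3: 0 positive lit(s) -> Horn
Clause 4: 1 positive lit(s) -> Horn
Clause 5: 0 positive lit(s) -> Horn
Clause 6: 2 positive lit(s) -> not Horn
Clause 7: 3 positive lit(s) -> not Horn
Total Horn clauses = 5.

5


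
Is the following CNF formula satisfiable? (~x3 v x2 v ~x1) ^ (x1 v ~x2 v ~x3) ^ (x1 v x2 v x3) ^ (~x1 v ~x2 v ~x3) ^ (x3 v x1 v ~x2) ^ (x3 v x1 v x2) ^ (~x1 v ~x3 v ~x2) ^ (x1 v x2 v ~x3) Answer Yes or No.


Check all 8 possible truth assignments.
Number of satisfying assignments found: 2.
The formula is satisfiable.

Yes


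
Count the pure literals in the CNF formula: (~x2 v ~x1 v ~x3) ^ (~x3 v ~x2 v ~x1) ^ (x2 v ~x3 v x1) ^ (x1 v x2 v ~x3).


A pure literal appears in only one polarity across all clauses.
Pure literals: x3 (negative only).
Count = 1.

1


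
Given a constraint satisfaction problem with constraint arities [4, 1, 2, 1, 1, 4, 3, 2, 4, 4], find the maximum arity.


The arities are: 4, 1, 2, 1, 1, 4, 3, 2, 4, 4.
Scan for the maximum value.
Maximum arity = 4.

4


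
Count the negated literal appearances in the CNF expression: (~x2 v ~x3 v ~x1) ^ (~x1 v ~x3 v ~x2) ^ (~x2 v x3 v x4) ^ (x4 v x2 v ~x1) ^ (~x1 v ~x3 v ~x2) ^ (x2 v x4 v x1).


Scan each clause for negated literals.
Clause 1: 3 negative; Clause 2: 3 negative; Clause 3: 1 negative; Clause 4: 1 negative; Clause 5: 3 negative; Clause 6: 0 negative.
Total negative literal occurrences = 11.

11


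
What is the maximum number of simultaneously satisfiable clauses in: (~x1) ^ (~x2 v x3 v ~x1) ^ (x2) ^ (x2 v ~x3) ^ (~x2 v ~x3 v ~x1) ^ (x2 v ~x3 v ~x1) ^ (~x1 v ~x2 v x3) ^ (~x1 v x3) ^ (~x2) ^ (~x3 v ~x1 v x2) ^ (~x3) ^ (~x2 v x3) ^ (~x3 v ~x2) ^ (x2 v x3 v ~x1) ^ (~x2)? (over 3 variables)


Enumerate all 8 truth assignments.
For each, count how many of the 15 clauses are satisfied.
The formula is not fully satisfiable, so the maximum is below 15.
Maximum simultaneously satisfiable clauses = 14.

14


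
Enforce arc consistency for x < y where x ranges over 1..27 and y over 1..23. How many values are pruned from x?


For the constraint x < y, x needs a supporting value in y's domain.
x can be at most 22 (one less than y's maximum).
Valid x values from domain: 22 out of 27.
Pruned = 27 - 22 = 5.

5


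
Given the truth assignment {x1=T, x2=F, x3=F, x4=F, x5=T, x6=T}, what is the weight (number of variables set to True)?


The weight is the number of variables assigned True.
True variables: x1, x5, x6.
Weight = 3.

3


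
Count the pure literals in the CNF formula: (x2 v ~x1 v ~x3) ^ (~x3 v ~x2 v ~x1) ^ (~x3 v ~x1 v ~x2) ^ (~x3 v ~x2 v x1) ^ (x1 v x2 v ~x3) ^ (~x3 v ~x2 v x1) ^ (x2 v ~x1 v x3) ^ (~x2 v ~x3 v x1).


A pure literal appears in only one polarity across all clauses.
No pure literals found.
Count = 0.

0


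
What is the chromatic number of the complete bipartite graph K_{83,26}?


K_{83,26} is bipartite by definition: the two parts are independent sets, with every edge crossing between them.
Color all vertices in one part with color 1 and all vertices in the other part with color 2.
Since the graph has at least one edge, one color does not suffice.
Chromatic number = 2.

2


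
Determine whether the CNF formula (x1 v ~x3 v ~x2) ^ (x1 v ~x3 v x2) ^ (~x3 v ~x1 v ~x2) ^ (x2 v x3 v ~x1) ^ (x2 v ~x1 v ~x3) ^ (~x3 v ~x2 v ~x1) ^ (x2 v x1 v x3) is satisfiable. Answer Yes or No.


Check all 8 possible truth assignments.
Number of satisfying assignments found: 2.
The formula is satisfiable.

Yes


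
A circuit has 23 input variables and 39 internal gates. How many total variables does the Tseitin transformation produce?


The Tseitin transformation introduces one auxiliary variable per gate.
Total variables = inputs + gates = 23 + 39 = 62.

62


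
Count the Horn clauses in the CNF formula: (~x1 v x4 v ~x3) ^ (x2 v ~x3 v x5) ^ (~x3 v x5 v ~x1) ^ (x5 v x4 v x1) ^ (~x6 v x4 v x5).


A Horn clause has at most one positive literal.
Clause 1: 1 positive lit(s) -> Horn
Clause 2: 2 positive lit(s) -> not Horn
Clause 3: 1 positive lit(s) -> Horn
Clause 4: 3 positive lit(s) -> not Horn
Clause 5: 2 positive lit(s) -> not Horn
Total Horn clauses = 2.

2


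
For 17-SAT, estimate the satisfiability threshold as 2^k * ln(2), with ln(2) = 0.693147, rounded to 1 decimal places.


Using the asymptotic formula: threshold ~ 2^k * ln(2).
2^17 = 131072.
131072 * 0.693147 = 90852.2.

90852.2


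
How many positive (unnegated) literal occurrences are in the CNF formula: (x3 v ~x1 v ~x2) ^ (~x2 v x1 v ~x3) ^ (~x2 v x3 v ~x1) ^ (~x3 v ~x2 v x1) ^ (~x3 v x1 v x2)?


Scan each clause for unnegated literals.
Clause 1: 1 positive; Clause 2: 1 positive; Clause 3: 1 positive; Clause 4: 1 positive; Clause 5: 2 positive.
Total positive literal occurrences = 6.

6


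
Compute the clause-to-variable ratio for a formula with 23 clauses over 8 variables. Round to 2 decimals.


Clause-to-variable ratio = clauses / variables.
23 / 8 = 2.88.

2.88


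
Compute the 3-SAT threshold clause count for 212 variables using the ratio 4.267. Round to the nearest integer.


The 3-SAT phase transition occurs at approximately 4.267 clauses per variable.
m = 4.267 * 212 = 904.604.
Rounded to nearest integer: 905.

905


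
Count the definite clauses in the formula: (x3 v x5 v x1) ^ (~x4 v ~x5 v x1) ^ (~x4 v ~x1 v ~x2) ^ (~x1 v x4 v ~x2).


A definite clause has exactly one positive literal.
Clause 1: 3 positive -> not definite
Clause 2: 1 positive -> definite
Clause 3: 0 positive -> not definite
Clause 4: 1 positive -> definite
Definite clause count = 2.

2


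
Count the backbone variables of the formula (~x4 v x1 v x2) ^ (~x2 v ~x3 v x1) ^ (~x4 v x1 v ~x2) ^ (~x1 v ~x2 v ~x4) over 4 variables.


Find all satisfying assignments: 9 model(s).
Check which variables have the same value in every model.
No variable is fixed across all models.
Backbone size = 0.

0


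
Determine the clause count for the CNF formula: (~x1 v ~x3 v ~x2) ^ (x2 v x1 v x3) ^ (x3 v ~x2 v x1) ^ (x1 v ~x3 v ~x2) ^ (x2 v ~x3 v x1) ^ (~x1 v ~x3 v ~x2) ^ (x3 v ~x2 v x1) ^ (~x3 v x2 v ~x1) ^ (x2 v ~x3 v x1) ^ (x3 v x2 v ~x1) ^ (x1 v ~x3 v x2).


Each group enclosed in parentheses joined by ^ is one clause.
Counting the conjuncts: 11 clauses.

11


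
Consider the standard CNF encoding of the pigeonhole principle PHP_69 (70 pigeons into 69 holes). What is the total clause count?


The PHP encoding has two parts:
1) At-least-one-hole clauses: 70 (one per pigeon, each with 69 literals).
2) At-most-one-pigeon-per-hole clauses: 69 holes * C(70,2) = 69 * 2415 = 166635.
Total clauses = 70 + 166635 = 166705.

166705


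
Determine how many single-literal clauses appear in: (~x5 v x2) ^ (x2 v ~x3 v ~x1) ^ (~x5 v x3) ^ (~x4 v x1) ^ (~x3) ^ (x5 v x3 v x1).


A unit clause contains exactly one literal.
Unit clauses found: (~x3).
Count = 1.

1


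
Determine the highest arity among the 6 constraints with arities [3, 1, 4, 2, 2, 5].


The arities are: 3, 1, 4, 2, 2, 5.
Scan for the maximum value.
Maximum arity = 5.

5


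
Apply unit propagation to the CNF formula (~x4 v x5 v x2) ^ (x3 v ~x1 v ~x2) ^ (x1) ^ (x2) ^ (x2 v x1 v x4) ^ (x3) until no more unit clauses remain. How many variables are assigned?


Unit propagation repeatedly assigns the literal in any unit clause, then simplifies.
Assignments in order: x1 = T, x2 = T, x3 = T.
No further unit clauses remain.
Total variables assigned = 3.

3


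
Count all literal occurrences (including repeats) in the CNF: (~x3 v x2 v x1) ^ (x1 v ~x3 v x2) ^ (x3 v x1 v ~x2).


Clause lengths: 3, 3, 3.
Sum = 3 + 3 + 3 = 9.

9


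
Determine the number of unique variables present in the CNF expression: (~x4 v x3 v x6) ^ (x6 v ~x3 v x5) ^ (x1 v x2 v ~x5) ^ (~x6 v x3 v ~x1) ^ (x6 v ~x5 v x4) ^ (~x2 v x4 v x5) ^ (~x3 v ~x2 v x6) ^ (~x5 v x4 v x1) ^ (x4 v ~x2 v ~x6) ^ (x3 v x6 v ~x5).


Identify each distinct variable in the formula.
Variables found: x1, x2, x3, x4, x5, x6.
Total distinct variables = 6.

6


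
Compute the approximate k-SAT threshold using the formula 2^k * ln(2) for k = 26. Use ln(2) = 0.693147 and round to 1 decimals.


Using the asymptotic formula: threshold ~ 2^k * ln(2).
2^26 = 67108864.
67108864 * 0.693147 = 46516307.8.

46516307.8


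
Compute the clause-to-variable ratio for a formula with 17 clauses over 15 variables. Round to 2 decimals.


Clause-to-variable ratio = clauses / variables.
17 / 15 = 1.13.

1.13


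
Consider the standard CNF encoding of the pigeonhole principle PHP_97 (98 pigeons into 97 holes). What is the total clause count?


The PHP encoding has two parts:
1) At-least-one-hole clauses: 98 (one per pigeon, each with 97 literals).
2) At-most-one-pigeon-per-hole clauses: 97 holes * C(98,2) = 97 * 4753 = 461041.
Total clauses = 98 + 461041 = 461139.

461139


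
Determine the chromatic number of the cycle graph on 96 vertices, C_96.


A cycle on an even number of vertices is bipartite: alternate two colors around the cycle.
Since 96 is even, two colors suffice, and at least two are needed because the graph has edges.
Chromatic number = 2.

2


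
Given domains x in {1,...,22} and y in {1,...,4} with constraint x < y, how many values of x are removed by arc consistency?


For the constraint x < y, x needs a supporting value in y's domain.
x can be at most 3 (one less than y's maximum).
Valid x values from domain: 3 out of 22.
Pruned = 22 - 3 = 19.

19


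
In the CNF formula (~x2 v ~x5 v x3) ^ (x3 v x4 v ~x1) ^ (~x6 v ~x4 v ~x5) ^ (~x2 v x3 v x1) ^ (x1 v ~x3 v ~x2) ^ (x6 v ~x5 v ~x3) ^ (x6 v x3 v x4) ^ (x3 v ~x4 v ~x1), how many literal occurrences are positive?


Scan each clause for unnegated literals.
Clause 1: 1 positive; Clause 2: 2 positive; Clause 3: 0 positive; Clause 4: 2 positive; Clause 5: 1 positive; Clause 6: 1 positive; Clause 7: 3 positive; Clause 8: 1 positive.
Total positive literal occurrences = 11.

11


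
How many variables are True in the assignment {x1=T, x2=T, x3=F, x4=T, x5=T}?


The weight is the number of variables assigned True.
True variables: x1, x2, x4, x5.
Weight = 4.

4


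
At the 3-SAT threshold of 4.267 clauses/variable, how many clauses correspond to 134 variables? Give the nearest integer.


The 3-SAT phase transition occurs at approximately 4.267 clauses per variable.
m = 4.267 * 134 = 571.778.
Rounded to nearest integer: 572.

572


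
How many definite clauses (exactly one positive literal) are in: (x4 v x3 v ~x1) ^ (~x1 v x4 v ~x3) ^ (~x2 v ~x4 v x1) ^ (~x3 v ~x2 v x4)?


A definite clause has exactly one positive literal.
Clause 1: 2 positive -> not definite
Clause 2: 1 positive -> definite
Clause 3: 1 positive -> definite
Clause 4: 1 positive -> definite
Definite clause count = 3.

3
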